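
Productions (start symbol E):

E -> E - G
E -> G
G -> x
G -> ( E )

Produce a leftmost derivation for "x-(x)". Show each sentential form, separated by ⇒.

E⇒E-G⇒G-G⇒x-G⇒x-(E)⇒x-(G)⇒x-(x)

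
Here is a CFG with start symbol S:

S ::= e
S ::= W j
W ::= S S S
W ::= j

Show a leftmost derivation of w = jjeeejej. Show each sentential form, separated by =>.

S=>Wj=>SSSj=>WjSSj=>jjSSj=>jjWjSj=>jjSSSjSj=>jjeSSjSj=>jjeeSjSj=>jjeeejSj=>jjeeejej

S => Wj   [S ::= W j]
Wj => SSSj   [W ::= S S S]
SSSj => WjSSj   [S ::= W j]
WjSSj => jjSSj   [W ::= j]
jjSSj => jjWjSj   [S ::= W j]
jjWjSj => jjSSSjSj   [W ::= S S S]
jjSSSjSj => jjeSSjSj   [S ::= e]
jjeSSjSj => jjeeSjSj   [S ::= e]
jjeeSjSj => jjeeejSj   [S ::= e]
jjeeejSj => jjeeejej   [S ::= e]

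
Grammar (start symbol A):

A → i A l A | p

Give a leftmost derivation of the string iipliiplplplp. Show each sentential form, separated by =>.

A => iAlA   [A → i A l A]
iAlA => iiAlAlA   [A → i A l A]
iiAlAlA => iiplAlA   [A → p]
iiplAlA => iipliAlAlA   [A → i A l A]
iipliAlAlA => iipliiAlAlAlA   [A → i A l A]
iipliiAlAlAlA => iipliiplAlAlA   [A → p]
iipliiplAlAlA => iipliiplplAlA   [A → p]
iipliiplplAlA => iipliiplplplA   [A → p]
iipliiplplplA => iipliiplplplp   [A → p]

A=>iAlA=>iiAlAlA=>iiplAlA=>iipliAlAlA=>iipliiAlAlAlA=>iipliiplAlAlA=>iipliiplplAlA=>iipliiplplplA=>iipliiplplplp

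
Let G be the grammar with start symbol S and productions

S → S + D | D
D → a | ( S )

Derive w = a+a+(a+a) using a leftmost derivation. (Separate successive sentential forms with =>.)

S => S+D => S+D+D => D+D+D => a+D+D => a+a+D => a+a+(S) => a+a+(S+D) => a+a+(D+D) => a+a+(a+D) => a+a+(a+a)

S => S+D   [S → S + D]
S+D => S+D+D   [S → S + D]
S+D+D => D+D+D   [S → D]
D+D+D => a+D+D   [D → a]
a+D+D => a+a+D   [D → a]
a+a+D => a+a+(S)   [D → ( S )]
a+a+(S) => a+a+(S+D)   [S → S + D]
a+a+(S+D) => a+a+(D+D)   [S → D]
a+a+(D+D) => a+a+(a+D)   [D → a]
a+a+(a+D) => a+a+(a+a)   [D → a]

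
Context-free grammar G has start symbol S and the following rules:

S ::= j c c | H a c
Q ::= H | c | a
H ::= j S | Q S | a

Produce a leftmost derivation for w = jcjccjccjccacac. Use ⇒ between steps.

S⇒Hac⇒jSac⇒jHacac⇒jQSacac⇒jHSacac⇒jQSSacac⇒jHSSacac⇒jQSSSacac⇒jcSSSacac⇒jcjccSSacac⇒jcjccjccSacac⇒jcjccjccjccacac

S ⇒ Hac   [S ::= H a c]
Hac ⇒ jSac   [H ::= j S]
jSac ⇒ jHacac   [S ::= H a c]
jHacac ⇒ jQSacac   [H ::= Q S]
jQSacac ⇒ jHSacac   [Q ::= H]
jHSacac ⇒ jQSSacac   [H ::= Q S]
jQSSacac ⇒ jHSSacac   [Q ::= H]
jHSSacac ⇒ jQSSSacac   [H ::= Q S]
jQSSSacac ⇒ jcSSSacac   [Q ::= c]
jcSSSacac ⇒ jcjccSSacac   [S ::= j c c]
jcjccSSacac ⇒ jcjccjccSacac   [S ::= j c c]
jcjccjccSacac ⇒ jcjccjccjccacac   [S ::= j c c]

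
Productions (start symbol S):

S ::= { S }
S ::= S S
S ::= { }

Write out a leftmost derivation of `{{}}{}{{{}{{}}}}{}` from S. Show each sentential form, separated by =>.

S => SS => {S}S => {{}}S => {{}}SS => {{}}SSS => {{}}{}SS => {{}}{}{S}S => {{}}{}{{S}}S => {{}}{}{{SS}}S => {{}}{}{{{}S}}S => {{}}{}{{{}{S}}}S => {{}}{}{{{}{{}}}}S => {{}}{}{{{}{{}}}}{}

S => SS   [S ::= S S]
SS => {S}S   [S ::= { S }]
{S}S => {{}}S   [S ::= { }]
{{}}S => {{}}SS   [S ::= S S]
{{}}SS => {{}}SSS   [S ::= S S]
{{}}SSS => {{}}{}SS   [S ::= { }]
{{}}{}SS => {{}}{}{S}S   [S ::= { S }]
{{}}{}{S}S => {{}}{}{{S}}S   [S ::= { S }]
{{}}{}{{S}}S => {{}}{}{{SS}}S   [S ::= S S]
{{}}{}{{SS}}S => {{}}{}{{{}S}}S   [S ::= { }]
{{}}{}{{{}S}}S => {{}}{}{{{}{S}}}S   [S ::= { S }]
{{}}{}{{{}{S}}}S => {{}}{}{{{}{{}}}}S   [S ::= { }]
{{}}{}{{{}{{}}}}S => {{}}{}{{{}{{}}}}{}   [S ::= { }]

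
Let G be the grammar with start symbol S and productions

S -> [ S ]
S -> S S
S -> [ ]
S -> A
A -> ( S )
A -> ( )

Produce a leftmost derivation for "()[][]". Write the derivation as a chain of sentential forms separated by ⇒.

S ⇒ SS   [S -> S S]
SS ⇒ SSS   [S -> S S]
SSS ⇒ ASS   [S -> A]
ASS ⇒ ()SS   [A -> ( )]
()SS ⇒ ()[]S   [S -> [ ]]
()[]S ⇒ ()[][]   [S -> [ ]]

S ⇒ SS ⇒ SSS ⇒ ASS ⇒ ()SS ⇒ ()[]S ⇒ ()[][]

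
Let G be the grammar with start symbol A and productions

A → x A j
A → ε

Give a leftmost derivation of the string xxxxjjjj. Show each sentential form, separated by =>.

A=>xAj=>xxAjj=>xxxAjjj=>xxxxAjjjj=>xxxxjjjj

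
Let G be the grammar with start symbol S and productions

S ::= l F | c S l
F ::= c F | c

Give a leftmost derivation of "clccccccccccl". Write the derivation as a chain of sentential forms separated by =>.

S => cSl => clFl => clcFl => clccFl => clcccFl => clccccFl => clcccccFl => clccccccFl => clcccccccFl => clccccccccFl => clcccccccccFl => clccccccccccl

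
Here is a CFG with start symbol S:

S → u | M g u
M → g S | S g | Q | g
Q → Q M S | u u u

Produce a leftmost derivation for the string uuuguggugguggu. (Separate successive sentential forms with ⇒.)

S ⇒ Mgu   [S → M g u]
Mgu ⇒ Sggu   [M → S g]
Sggu ⇒ Mguggu   [S → M g u]
Mguggu ⇒ Sgguggu   [M → S g]
Sgguggu ⇒ Mgugguggu   [S → M g u]
Mgugguggu ⇒ Sggugguggu   [M → S g]
Sggugguggu ⇒ Mguggugguggu   [S → M g u]
Mguggugguggu ⇒ Qguggugguggu   [M → Q]
Qguggugguggu ⇒ uuuguggugguggu   [Q → u u u]

S ⇒ Mgu ⇒ Sggu ⇒ Mguggu ⇒ Sgguggu ⇒ Mgugguggu ⇒ Sggugguggu ⇒ Mguggugguggu ⇒ Qguggugguggu ⇒ uuuguggugguggu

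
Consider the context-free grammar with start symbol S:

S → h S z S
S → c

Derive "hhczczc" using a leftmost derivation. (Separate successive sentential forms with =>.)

S=>hSzS=>hhSzSzS=>hhczSzS=>hhczczS=>hhczczc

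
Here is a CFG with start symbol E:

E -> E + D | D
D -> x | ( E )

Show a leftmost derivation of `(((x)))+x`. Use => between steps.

E => E+D => D+D => (E)+D => (D)+D => ((E))+D => ((D))+D => (((E)))+D => (((D)))+D => (((x)))+D => (((x)))+x

E => E+D   [E -> E + D]
E+D => D+D   [E -> D]
D+D => (E)+D   [D -> ( E )]
(E)+D => (D)+D   [E -> D]
(D)+D => ((E))+D   [D -> ( E )]
((E))+D => ((D))+D   [E -> D]
((D))+D => (((E)))+D   [D -> ( E )]
(((E)))+D => (((D)))+D   [E -> D]
(((D)))+D => (((x)))+D   [D -> x]
(((x)))+D => (((x)))+x   [D -> x]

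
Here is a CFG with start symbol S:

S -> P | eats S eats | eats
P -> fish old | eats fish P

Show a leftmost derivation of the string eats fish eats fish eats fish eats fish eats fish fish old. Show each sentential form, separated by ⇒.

S ⇒ P ⇒ eats fish P ⇒ eats fish eats fish P ⇒ eats fish eats fish eats fish P ⇒ eats fish eats fish eats fish eats fish P ⇒ eats fish eats fish eats fish eats fish eats fish P ⇒ eats fish eats fish eats fish eats fish eats fish fish old

S ⇒ P   [S -> P]
P ⇒ eats fish P   [P -> eats fish P]
eats fish P ⇒ eats fish eats fish P   [P -> eats fish P]
eats fish eats fish P ⇒ eats fish eats fish eats fish P   [P -> eats fish P]
eats fish eats fish eats fish P ⇒ eats fish eats fish eats fish eats fish P   [P -> eats fish P]
eats fish eats fish eats fish eats fish P ⇒ eats fish eats fish eats fish eats fish eats fish P   [P -> eats fish P]
eats fish eats fish eats fish eats fish eats fish P ⇒ eats fish eats fish eats fish eats fish eats fish fish old   [P -> fish old]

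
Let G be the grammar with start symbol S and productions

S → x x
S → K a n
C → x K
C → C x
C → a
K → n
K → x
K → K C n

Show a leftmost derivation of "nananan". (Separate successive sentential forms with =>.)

S => Kan   [S → K a n]
Kan => KCnan   [K → K C n]
KCnan => KCnCnan   [K → K C n]
KCnCnan => nCnCnan   [K → n]
nCnCnan => nanCnan   [C → a]
nanCnan => nananan   [C → a]

S => Kan => KCnan => KCnCnan => nCnCnan => nanCnan => nananan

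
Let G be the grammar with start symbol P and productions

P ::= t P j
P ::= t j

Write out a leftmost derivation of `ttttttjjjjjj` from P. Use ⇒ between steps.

P ⇒ tPj   [P ::= t P j]
tPj ⇒ ttPjj   [P ::= t P j]
ttPjj ⇒ tttPjjj   [P ::= t P j]
tttPjjj ⇒ ttttPjjjj   [P ::= t P j]
ttttPjjjj ⇒ tttttPjjjjj   [P ::= t P j]
tttttPjjjjj ⇒ ttttttjjjjjj   [P ::= t j]

P⇒tPj⇒ttPjj⇒tttPjjj⇒ttttPjjjj⇒tttttPjjjjj⇒ttttttjjjjjj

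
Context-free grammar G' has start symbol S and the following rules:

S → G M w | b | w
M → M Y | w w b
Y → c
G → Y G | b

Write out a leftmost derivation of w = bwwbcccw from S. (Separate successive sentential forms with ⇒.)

S ⇒ GMw ⇒ bMw ⇒ bMYw ⇒ bMYYw ⇒ bMYYYw ⇒ bwwbYYYw ⇒ bwwbcYYw ⇒ bwwbccYw ⇒ bwwbcccw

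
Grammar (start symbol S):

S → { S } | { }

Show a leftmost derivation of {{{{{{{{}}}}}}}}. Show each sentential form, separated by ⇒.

S ⇒ {S}   [S → { S }]
{S} ⇒ {{S}}   [S → { S }]
{{S}} ⇒ {{{S}}}   [S → { S }]
{{{S}}} ⇒ {{{{S}}}}   [S → { S }]
{{{{S}}}} ⇒ {{{{{S}}}}}   [S → { S }]
{{{{{S}}}}} ⇒ {{{{{{S}}}}}}   [S → { S }]
{{{{{{S}}}}}} ⇒ {{{{{{{S}}}}}}}   [S → { S }]
{{{{{{{S}}}}}}} ⇒ {{{{{{{{}}}}}}}}   [S → { }]

S ⇒ {S} ⇒ {{S}} ⇒ {{{S}}} ⇒ {{{{S}}}} ⇒ {{{{{S}}}}} ⇒ {{{{{{S}}}}}} ⇒ {{{{{{{S}}}}}}} ⇒ {{{{{{{{}}}}}}}}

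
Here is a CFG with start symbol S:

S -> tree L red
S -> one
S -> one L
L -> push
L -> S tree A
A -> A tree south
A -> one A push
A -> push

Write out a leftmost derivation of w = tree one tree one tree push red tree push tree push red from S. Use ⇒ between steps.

S ⇒ tree L red   [S -> tree L red]
tree L red ⇒ tree S tree A red   [L -> S tree A]
tree S tree A red ⇒ tree one L tree A red   [S -> one L]
tree one L tree A red ⇒ tree one S tree A tree A red   [L -> S tree A]
tree one S tree A tree A red ⇒ tree one tree L red tree A tree A red   [S -> tree L red]
tree one tree L red tree A tree A red ⇒ tree one tree S tree A red tree A tree A red   [L -> S tree A]
tree one tree S tree A red tree A tree A red ⇒ tree one tree one tree A red tree A tree A red   [S -> one]
tree one tree one tree A red tree A tree A red ⇒ tree one tree one tree push red tree A tree A red   [A -> push]
tree one tree one tree push red tree A tree A red ⇒ tree one tree one tree push red tree push tree A red   [A -> push]
tree one tree one tree push red tree push tree A red ⇒ tree one tree one tree push red tree push tree push red   [A -> push]

S ⇒ tree L red ⇒ tree S tree A red ⇒ tree one L tree A red ⇒ tree one S tree A tree A red ⇒ tree one tree L red tree A tree A red ⇒ tree one tree S tree A red tree A tree A red ⇒ tree one tree one tree A red tree A tree A red ⇒ tree one tree one tree push red tree A tree A red ⇒ tree one tree one tree push red tree push tree A red ⇒ tree one tree one tree push red tree push tree push red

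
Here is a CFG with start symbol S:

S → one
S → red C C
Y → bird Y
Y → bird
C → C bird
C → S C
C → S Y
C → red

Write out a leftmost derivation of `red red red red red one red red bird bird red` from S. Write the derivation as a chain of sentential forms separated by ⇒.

S ⇒ red C C ⇒ red S Y C ⇒ red red C C Y C ⇒ red red red C Y C ⇒ red red red C bird Y C ⇒ red red red S C bird Y C ⇒ red red red red C C C bird Y C ⇒ red red red red red C C bird Y C ⇒ red red red red red S C C bird Y C ⇒ red red red red red one C C bird Y C ⇒ red red red red red one red C bird Y C ⇒ red red red red red one red red bird Y C ⇒ red red red red red one red red bird bird C ⇒ red red red red red one red red bird bird red

S ⇒ red C C   [S → red C C]
red C C ⇒ red S Y C   [C → S Y]
red S Y C ⇒ red red C C Y C   [S → red C C]
red red C C Y C ⇒ red red red C Y C   [C → red]
red red red C Y C ⇒ red red red C bird Y C   [C → C bird]
red red red C bird Y C ⇒ red red red S C bird Y C   [C → S C]
red red red S C bird Y C ⇒ red red red red C C C bird Y C   [S → red C C]
red red red red C C C bird Y C ⇒ red red red red red C C bird Y C   [C → red]
red red red red red C C bird Y C ⇒ red red red red red S C C bird Y C   [C → S C]
red red red red red S C C bird Y C ⇒ red red red red red one C C bird Y C   [S → one]
red red red red red one C C bird Y C ⇒ red red red red red one red C bird Y C   [C → red]
red red red red red one red C bird Y C ⇒ red red red red red one red red bird Y C   [C → red]
red red red red red one red red bird Y C ⇒ red red red red red one red red bird bird C   [Y → bird]
red red red red red one red red bird bird C ⇒ red red red red red one red red bird bird red   [C → red]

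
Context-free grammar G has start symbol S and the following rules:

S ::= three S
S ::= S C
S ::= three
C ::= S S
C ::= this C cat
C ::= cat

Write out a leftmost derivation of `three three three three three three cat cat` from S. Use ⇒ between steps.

S ⇒ S C ⇒ S C C ⇒ three S C C ⇒ three three S C C ⇒ three three S C C C ⇒ three three three S C C C ⇒ three three three three C C C ⇒ three three three three S S C C ⇒ three three three three three S C C ⇒ three three three three three three C C ⇒ three three three three three three cat C ⇒ three three three three three three cat cat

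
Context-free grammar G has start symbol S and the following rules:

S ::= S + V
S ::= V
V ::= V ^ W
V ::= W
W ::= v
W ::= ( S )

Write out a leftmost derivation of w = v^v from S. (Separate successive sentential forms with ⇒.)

S⇒V⇒V^W⇒W^W⇒v^W⇒v^v

S ⇒ V   [S ::= V]
V ⇒ V^W   [V ::= V ^ W]
V^W ⇒ W^W   [V ::= W]
W^W ⇒ v^W   [W ::= v]
v^W ⇒ v^v   [W ::= v]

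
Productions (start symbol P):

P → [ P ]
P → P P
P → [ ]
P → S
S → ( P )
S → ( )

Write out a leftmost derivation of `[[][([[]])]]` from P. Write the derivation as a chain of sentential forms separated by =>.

P => [P]   [P → [ P ]]
[P] => [PP]   [P → P P]
[PP] => [[]P]   [P → [ ]]
[[]P] => [[][P]]   [P → [ P ]]
[[][P]] => [[][S]]   [P → S]
[[][S]] => [[][(P)]]   [S → ( P )]
[[][(P)]] => [[][([P])]]   [P → [ P ]]
[[][([P])]] => [[][([[]])]]   [P → [ ]]

P=>[P]=>[PP]=>[[]P]=>[[][P]]=>[[][S]]=>[[][(P)]]=>[[][([P])]]=>[[][([[]])]]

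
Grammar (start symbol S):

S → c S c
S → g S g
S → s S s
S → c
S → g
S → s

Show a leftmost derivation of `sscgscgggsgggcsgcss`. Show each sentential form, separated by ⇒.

S⇒sSs⇒ssSss⇒sscScss⇒sscgSgcss⇒sscgsSsgcss⇒sscgscScsgcss⇒sscgscgSgcsgcss⇒sscgscggSggcsgcss⇒sscgscgggSgggcsgcss⇒sscgscgggsgggcsgcss

S ⇒ sSs   [S → s S s]
sSs ⇒ ssSss   [S → s S s]
ssSss ⇒ sscScss   [S → c S c]
sscScss ⇒ sscgSgcss   [S → g S g]
sscgSgcss ⇒ sscgsSsgcss   [S → s S s]
sscgsSsgcss ⇒ sscgscScsgcss   [S → c S c]
sscgscScsgcss ⇒ sscgscgSgcsgcss   [S → g S g]
sscgscgSgcsgcss ⇒ sscgscggSggcsgcss   [S → g S g]
sscgscggSggcsgcss ⇒ sscgscgggSgggcsgcss   [S → g S g]
sscgscgggSgggcsgcss ⇒ sscgscgggsgggcsgcss   [S → s]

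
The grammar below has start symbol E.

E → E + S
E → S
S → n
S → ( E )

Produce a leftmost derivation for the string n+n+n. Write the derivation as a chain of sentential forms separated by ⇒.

E ⇒ E+S   [E → E + S]
E+S ⇒ E+S+S   [E → E + S]
E+S+S ⇒ S+S+S   [E → S]
S+S+S ⇒ n+S+S   [S → n]
n+S+S ⇒ n+n+S   [S → n]
n+n+S ⇒ n+n+n   [S → n]

E ⇒ E+S ⇒ E+S+S ⇒ S+S+S ⇒ n+S+S ⇒ n+n+S ⇒ n+n+n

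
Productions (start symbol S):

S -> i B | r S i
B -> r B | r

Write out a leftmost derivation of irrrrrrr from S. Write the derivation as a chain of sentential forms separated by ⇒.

S ⇒ iB ⇒ irB ⇒ irrB ⇒ irrrB ⇒ irrrrB ⇒ irrrrrB ⇒ irrrrrrB ⇒ irrrrrrr

S ⇒ iB   [S -> i B]
iB ⇒ irB   [B -> r B]
irB ⇒ irrB   [B -> r B]
irrB ⇒ irrrB   [B -> r B]
irrrB ⇒ irrrrB   [B -> r B]
irrrrB ⇒ irrrrrB   [B -> r B]
irrrrrB ⇒ irrrrrrB   [B -> r B]
irrrrrrB ⇒ irrrrrrr   [B -> r]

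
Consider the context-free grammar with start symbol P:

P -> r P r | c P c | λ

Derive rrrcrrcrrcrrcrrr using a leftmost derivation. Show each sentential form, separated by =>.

P => rPr   [P -> r P r]
rPr => rrPrr   [P -> r P r]
rrPrr => rrrPrrr   [P -> r P r]
rrrPrrr => rrrcPcrrr   [P -> c P c]
rrrcPcrrr => rrrcrPrcrrr   [P -> r P r]
rrrcrPrcrrr => rrrcrrPrrcrrr   [P -> r P r]
rrrcrrPrrcrrr => rrrcrrcPcrrcrrr   [P -> c P c]
rrrcrrcPcrrcrrr => rrrcrrcrPrcrrcrrr   [P -> r P r]
rrrcrrcrPrcrrcrrr => rrrcrrcrrcrrcrrr   [P -> λ]

P=>rPr=>rrPrr=>rrrPrrr=>rrrcPcrrr=>rrrcrPrcrrr=>rrrcrrPrrcrrr=>rrrcrrcPcrrcrrr=>rrrcrrcrPrcrrcrrr=>rrrcrrcrrcrrcrrr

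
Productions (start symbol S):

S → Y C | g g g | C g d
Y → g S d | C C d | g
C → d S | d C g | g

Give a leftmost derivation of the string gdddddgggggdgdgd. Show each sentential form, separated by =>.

S => YC => gC => gdS => gdCgd => gddSgd => gddCgdgd => gdddSgdgd => gdddCgdgdgd => gddddCggdgdgd => gdddddSggdgdgd => gdddddgggggdgdgd

S => YC   [S → Y C]
YC => gC   [Y → g]
gC => gdS   [C → d S]
gdS => gdCgd   [S → C g d]
gdCgd => gddSgd   [C → d S]
gddSgd => gddCgdgd   [S → C g d]
gddCgdgd => gdddSgdgd   [C → d S]
gdddSgdgd => gdddCgdgdgd   [S → C g d]
gdddCgdgdgd => gddddCggdgdgd   [C → d C g]
gddddCggdgdgd => gdddddSggdgdgd   [C → d S]
gdddddSggdgdgd => gdddddgggggdgdgd   [S → g g g]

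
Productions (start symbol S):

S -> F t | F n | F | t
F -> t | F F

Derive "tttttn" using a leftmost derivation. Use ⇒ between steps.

S ⇒ Fn ⇒ FFn ⇒ FFFn ⇒ FFFFn ⇒ FFFFFn ⇒ tFFFFn ⇒ ttFFFn ⇒ tttFFn ⇒ ttttFn ⇒ tttttn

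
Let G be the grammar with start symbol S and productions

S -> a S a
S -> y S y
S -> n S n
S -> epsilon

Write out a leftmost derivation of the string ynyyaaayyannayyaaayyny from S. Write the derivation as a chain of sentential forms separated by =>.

S => ySy   [S -> y S y]
ySy => ynSny   [S -> n S n]
ynSny => ynySyny   [S -> y S y]
ynySyny => ynyySyyny   [S -> y S y]
ynyySyyny => ynyyaSayyny   [S -> a S a]
ynyyaSayyny => ynyyaaSaayyny   [S -> a S a]
ynyyaaSaayyny => ynyyaaaSaaayyny   [S -> a S a]
ynyyaaaSaaayyny => ynyyaaaySyaaayyny   [S -> y S y]
ynyyaaaySyaaayyny => ynyyaaayySyyaaayyny   [S -> y S y]
ynyyaaayySyyaaayyny => ynyyaaayyaSayyaaayyny   [S -> a S a]
ynyyaaayyaSayyaaayyny => ynyyaaayyanSnayyaaayyny   [S -> n S n]
ynyyaaayyanSnayyaaayyny => ynyyaaayyannayyaaayyny   [S -> epsilon]

S=>ySy=>ynSny=>ynySyny=>ynyySyyny=>ynyyaSayyny=>ynyyaaSaayyny=>ynyyaaaSaaayyny=>ynyyaaaySyaaayyny=>ynyyaaayySyyaaayyny=>ynyyaaayyaSayyaaayyny=>ynyyaaayyanSnayyaaayyny=>ynyyaaayyannayyaaayyny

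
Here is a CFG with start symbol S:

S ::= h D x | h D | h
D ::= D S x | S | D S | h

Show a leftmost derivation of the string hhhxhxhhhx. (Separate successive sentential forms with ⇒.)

S ⇒ hDx ⇒ hDSx ⇒ hDSSx ⇒ hDSSSx ⇒ hDSxSSSx ⇒ hDSxSxSSSx ⇒ hhSxSxSSSx ⇒ hhhxSxSSSx ⇒ hhhxhxSSSx ⇒ hhhxhxhSSx ⇒ hhhxhxhhSx ⇒ hhhxhxhhhx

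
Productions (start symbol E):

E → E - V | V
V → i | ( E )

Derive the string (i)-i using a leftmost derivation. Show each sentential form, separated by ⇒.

E ⇒ E-V ⇒ V-V ⇒ (E)-V ⇒ (V)-V ⇒ (i)-V ⇒ (i)-i

E ⇒ E-V   [E → E - V]
E-V ⇒ V-V   [E → V]
V-V ⇒ (E)-V   [V → ( E )]
(E)-V ⇒ (V)-V   [E → V]
(V)-V ⇒ (i)-V   [V → i]
(i)-V ⇒ (i)-i   [V → i]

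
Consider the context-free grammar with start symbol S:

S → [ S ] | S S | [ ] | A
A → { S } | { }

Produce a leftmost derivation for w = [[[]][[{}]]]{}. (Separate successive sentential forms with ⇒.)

S ⇒ SS ⇒ [S]S ⇒ [SS]S ⇒ [[S]S]S ⇒ [[[]]S]S ⇒ [[[]][S]]S ⇒ [[[]][[S]]]S ⇒ [[[]][[A]]]S ⇒ [[[]][[{}]]]S ⇒ [[[]][[{}]]]A ⇒ [[[]][[{}]]]{}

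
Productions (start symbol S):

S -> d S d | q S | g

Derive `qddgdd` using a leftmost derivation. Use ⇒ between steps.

S⇒qS⇒qdSd⇒qddSdd⇒qddgdd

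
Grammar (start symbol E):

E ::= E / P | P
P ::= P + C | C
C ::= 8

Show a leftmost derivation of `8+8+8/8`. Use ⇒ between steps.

E⇒E/P⇒P/P⇒P+C/P⇒P+C+C/P⇒C+C+C/P⇒8+C+C/P⇒8+8+C/P⇒8+8+8/P⇒8+8+8/C⇒8+8+8/8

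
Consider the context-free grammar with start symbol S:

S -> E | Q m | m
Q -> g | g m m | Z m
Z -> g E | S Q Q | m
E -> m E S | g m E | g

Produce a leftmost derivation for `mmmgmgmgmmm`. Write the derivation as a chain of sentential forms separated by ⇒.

S ⇒ E   [S -> E]
E ⇒ mES   [E -> m E S]
mES ⇒ mmESS   [E -> m E S]
mmESS ⇒ mmmESSS   [E -> m E S]
mmmESSS ⇒ mmmgSSS   [E -> g]
mmmgSSS ⇒ mmmgESS   [S -> E]
mmmgESS ⇒ mmmgmESSS   [E -> m E S]
mmmgmESSS ⇒ mmmgmgmESSS   [E -> g m E]
mmmgmgmESSS ⇒ mmmgmgmgSSS   [E -> g]
mmmgmgmgSSS ⇒ mmmgmgmgmSS   [S -> m]
mmmgmgmgmSS ⇒ mmmgmgmgmmS   [S -> m]
mmmgmgmgmmS ⇒ mmmgmgmgmmm   [S -> m]

S ⇒ E ⇒ mES ⇒ mmESS ⇒ mmmESSS ⇒ mmmgSSS ⇒ mmmgESS ⇒ mmmgmESSS ⇒ mmmgmgmESSS ⇒ mmmgmgmgSSS ⇒ mmmgmgmgmSS ⇒ mmmgmgmgmmS ⇒ mmmgmgmgmmm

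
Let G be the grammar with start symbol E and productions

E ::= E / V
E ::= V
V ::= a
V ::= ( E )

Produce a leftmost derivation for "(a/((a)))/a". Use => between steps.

E => E/V => V/V => (E)/V => (E/V)/V => (V/V)/V => (a/V)/V => (a/(E))/V => (a/(V))/V => (a/((E)))/V => (a/((V)))/V => (a/((a)))/V => (a/((a)))/a

E => E/V   [E ::= E / V]
E/V => V/V   [E ::= V]
V/V => (E)/V   [V ::= ( E )]
(E)/V => (E/V)/V   [E ::= E / V]
(E/V)/V => (V/V)/V   [E ::= V]
(V/V)/V => (a/V)/V   [V ::= a]
(a/V)/V => (a/(E))/V   [V ::= ( E )]
(a/(E))/V => (a/(V))/V   [E ::= V]
(a/(V))/V => (a/((E)))/V   [V ::= ( E )]
(a/((E)))/V => (a/((V)))/V   [E ::= V]
(a/((V)))/V => (a/((a)))/V   [V ::= a]
(a/((a)))/V => (a/((a)))/a   [V ::= a]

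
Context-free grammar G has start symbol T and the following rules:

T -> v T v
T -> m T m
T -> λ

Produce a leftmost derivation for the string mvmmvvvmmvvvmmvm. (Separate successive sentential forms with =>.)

T=>mTm=>mvTvm=>mvmTmvm=>mvmmTmmvm=>mvmmvTvmmvm=>mvmmvvTvvmmvm=>mvmmvvvTvvvmmvm=>mvmmvvvmTmvvvmmvm=>mvmmvvvmmvvvmmvm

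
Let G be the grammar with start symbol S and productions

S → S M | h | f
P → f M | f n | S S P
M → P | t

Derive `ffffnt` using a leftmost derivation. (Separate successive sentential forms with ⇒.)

S ⇒ SM   [S → S M]
SM ⇒ SMM   [S → S M]
SMM ⇒ fMM   [S → f]
fMM ⇒ fPM   [M → P]
fPM ⇒ fSSPM   [P → S S P]
fSSPM ⇒ ffSPM   [S → f]
ffSPM ⇒ fffPM   [S → f]
fffPM ⇒ ffffnM   [P → f n]
ffffnM ⇒ ffffnt   [M → t]

S ⇒ SM ⇒ SMM ⇒ fMM ⇒ fPM ⇒ fSSPM ⇒ ffSPM ⇒ fffPM ⇒ ffffnM ⇒ ffffnt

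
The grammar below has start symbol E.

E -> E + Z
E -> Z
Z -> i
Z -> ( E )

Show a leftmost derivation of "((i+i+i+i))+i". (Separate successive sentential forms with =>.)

E => E+Z   [E -> E + Z]
E+Z => Z+Z   [E -> Z]
Z+Z => (E)+Z   [Z -> ( E )]
(E)+Z => (Z)+Z   [E -> Z]
(Z)+Z => ((E))+Z   [Z -> ( E )]
((E))+Z => ((E+Z))+Z   [E -> E + Z]
((E+Z))+Z => ((E+Z+Z))+Z   [E -> E + Z]
((E+Z+Z))+Z => ((E+Z+Z+Z))+Z   [E -> E + Z]
((E+Z+Z+Z))+Z => ((Z+Z+Z+Z))+Z   [E -> Z]
((Z+Z+Z+Z))+Z => ((i+Z+Z+Z))+Z   [Z -> i]
((i+Z+Z+Z))+Z => ((i+i+Z+Z))+Z   [Z -> i]
((i+i+Z+Z))+Z => ((i+i+i+Z))+Z   [Z -> i]
((i+i+i+Z))+Z => ((i+i+i+i))+Z   [Z -> i]
((i+i+i+i))+Z => ((i+i+i+i))+i   [Z -> i]

E=>E+Z=>Z+Z=>(E)+Z=>(Z)+Z=>((E))+Z=>((E+Z))+Z=>((E+Z+Z))+Z=>((E+Z+Z+Z))+Z=>((Z+Z+Z+Z))+Z=>((i+Z+Z+Z))+Z=>((i+i+Z+Z))+Z=>((i+i+i+Z))+Z=>((i+i+i+i))+Z=>((i+i+i+i))+i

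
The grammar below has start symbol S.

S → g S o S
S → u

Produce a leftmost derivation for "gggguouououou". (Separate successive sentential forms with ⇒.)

S ⇒ gSoS   [S → g S o S]
gSoS ⇒ ggSoSoS   [S → g S o S]
ggSoSoS ⇒ gggSoSoSoS   [S → g S o S]
gggSoSoSoS ⇒ ggggSoSoSoSoS   [S → g S o S]
ggggSoSoSoSoS ⇒ gggguoSoSoSoS   [S → u]
gggguoSoSoSoS ⇒ gggguouoSoSoS   [S → u]
gggguouoSoSoS ⇒ gggguououoSoS   [S → u]
gggguououoSoS ⇒ gggguouououoS   [S → u]
gggguouououoS ⇒ gggguouououou   [S → u]

S⇒gSoS⇒ggSoSoS⇒gggSoSoSoS⇒ggggSoSoSoSoS⇒gggguoSoSoSoS⇒gggguouoSoSoS⇒gggguououoSoS⇒gggguouououoS⇒gggguouououou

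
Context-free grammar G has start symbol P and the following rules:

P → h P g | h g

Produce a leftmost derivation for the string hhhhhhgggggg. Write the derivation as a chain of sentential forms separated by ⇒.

P ⇒ hPg ⇒ hhPgg ⇒ hhhPggg ⇒ hhhhPgggg ⇒ hhhhhPggggg ⇒ hhhhhhgggggg

P ⇒ hPg   [P → h P g]
hPg ⇒ hhPgg   [P → h P g]
hhPgg ⇒ hhhPggg   [P → h P g]
hhhPggg ⇒ hhhhPgggg   [P → h P g]
hhhhPgggg ⇒ hhhhhPggggg   [P → h P g]
hhhhhPggggg ⇒ hhhhhhgggggg   [P → h g]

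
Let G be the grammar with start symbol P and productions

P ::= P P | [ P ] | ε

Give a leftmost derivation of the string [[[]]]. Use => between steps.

P=>[P]=>[PP]=>[[P]P]=>[[PP]P]=>[[PPP]P]=>[[PPPP]P]=>[[[P]PPP]P]=>[[[]PPP]P]=>[[[]PP]P]=>[[[]P]P]=>[[[]]P]=>[[[]]]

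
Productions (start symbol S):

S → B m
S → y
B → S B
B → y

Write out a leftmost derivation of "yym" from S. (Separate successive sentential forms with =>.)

S => Bm => SBm => yBm => yym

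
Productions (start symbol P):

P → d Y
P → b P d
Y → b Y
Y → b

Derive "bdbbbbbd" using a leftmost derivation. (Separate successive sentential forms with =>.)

P => bPd   [P → b P d]
bPd => bdYd   [P → d Y]
bdYd => bdbYd   [Y → b Y]
bdbYd => bdbbYd   [Y → b Y]
bdbbYd => bdbbbYd   [Y → b Y]
bdbbbYd => bdbbbbYd   [Y → b Y]
bdbbbbYd => bdbbbbbd   [Y → b]

P=>bPd=>bdYd=>bdbYd=>bdbbYd=>bdbbbYd=>bdbbbbYd=>bdbbbbbd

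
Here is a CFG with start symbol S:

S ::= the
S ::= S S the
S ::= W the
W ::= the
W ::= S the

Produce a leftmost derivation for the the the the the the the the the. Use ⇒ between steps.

S ⇒ S S the ⇒ S S the S the ⇒ S S the S the S the ⇒ S S the S the S the S the ⇒ the S the S the S the S the ⇒ the the the S the S the S the ⇒ the the the the the S the S the ⇒ the the the the the the the S the ⇒ the the the the the the the the the

S ⇒ S S the   [S ::= S S the]
S S the ⇒ S S the S the   [S ::= S S the]
S S the S the ⇒ S S the S the S the   [S ::= S S the]
S S the S the S the ⇒ S S the S the S the S the   [S ::= S S the]
S S the S the S the S the ⇒ the S the S the S the S the   [S ::= the]
the S the S the S the S the ⇒ the the the S the S the S the   [S ::= the]
the the the S the S the S the ⇒ the the the the the S the S the   [S ::= the]
the the the the the S the S the ⇒ the the the the the the the S the   [S ::= the]
the the the the the the the S the ⇒ the the the the the the the the the   [S ::= the]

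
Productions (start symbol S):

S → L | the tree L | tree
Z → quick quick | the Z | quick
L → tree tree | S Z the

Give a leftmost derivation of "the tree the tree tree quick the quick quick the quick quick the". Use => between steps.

S => L => S Z the => the tree L Z the => the tree S Z the Z the => the tree the tree L Z the Z the => the tree the tree S Z the Z the Z the => the tree the tree tree Z the Z the Z the => the tree the tree tree quick the Z the Z the => the tree the tree tree quick the quick quick the Z the => the tree the tree tree quick the quick quick the quick quick the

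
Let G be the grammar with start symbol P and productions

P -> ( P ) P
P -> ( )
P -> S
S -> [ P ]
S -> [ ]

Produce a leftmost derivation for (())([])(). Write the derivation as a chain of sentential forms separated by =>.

P => (P)P => (())P => (())(P)P => (())(S)P => (())([])P => (())([])()

P => (P)P   [P -> ( P ) P]
(P)P => (())P   [P -> ( )]
(())P => (())(P)P   [P -> ( P ) P]
(())(P)P => (())(S)P   [P -> S]
(())(S)P => (())([])P   [S -> [ ]]
(())([])P => (())([])()   [P -> ( )]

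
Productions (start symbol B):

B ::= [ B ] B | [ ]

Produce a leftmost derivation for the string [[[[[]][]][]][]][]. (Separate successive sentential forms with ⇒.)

B ⇒ [B]B   [B ::= [ B ] B]
[B]B ⇒ [[B]B]B   [B ::= [ B ] B]
[[B]B]B ⇒ [[[B]B]B]B   [B ::= [ B ] B]
[[[B]B]B]B ⇒ [[[[B]B]B]B]B   [B ::= [ B ] B]
[[[[B]B]B]B]B ⇒ [[[[[]]B]B]B]B   [B ::= [ ]]
[[[[[]]B]B]B]B ⇒ [[[[[]][]]B]B]B   [B ::= [ ]]
[[[[[]][]]B]B]B ⇒ [[[[[]][]][]]B]B   [B ::= [ ]]
[[[[[]][]][]]B]B ⇒ [[[[[]][]][]][]]B   [B ::= [ ]]
[[[[[]][]][]][]]B ⇒ [[[[[]][]][]][]][]   [B ::= [ ]]

B ⇒ [B]B ⇒ [[B]B]B ⇒ [[[B]B]B]B ⇒ [[[[B]B]B]B]B ⇒ [[[[[]]B]B]B]B ⇒ [[[[[]][]]B]B]B ⇒ [[[[[]][]][]]B]B ⇒ [[[[[]][]][]][]]B ⇒ [[[[[]][]][]][]][]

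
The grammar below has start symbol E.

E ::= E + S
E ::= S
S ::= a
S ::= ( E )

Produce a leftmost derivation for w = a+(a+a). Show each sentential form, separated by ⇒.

E ⇒ E+S ⇒ S+S ⇒ a+S ⇒ a+(E) ⇒ a+(E+S) ⇒ a+(S+S) ⇒ a+(a+S) ⇒ a+(a+a)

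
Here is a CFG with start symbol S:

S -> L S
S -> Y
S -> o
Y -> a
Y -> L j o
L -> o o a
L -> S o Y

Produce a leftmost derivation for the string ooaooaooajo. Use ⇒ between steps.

S ⇒ LS   [S -> L S]
LS ⇒ SoYS   [L -> S o Y]
SoYS ⇒ LSoYS   [S -> L S]
LSoYS ⇒ SoYSoYS   [L -> S o Y]
SoYSoYS ⇒ ooYSoYS   [S -> o]
ooYSoYS ⇒ ooaSoYS   [Y -> a]
ooaSoYS ⇒ ooaooYS   [S -> o]
ooaooYS ⇒ ooaooaS   [Y -> a]
ooaooaS ⇒ ooaooaY   [S -> Y]
ooaooaY ⇒ ooaooaLjo   [Y -> L j o]
ooaooaLjo ⇒ ooaooaooajo   [L -> o o a]

S⇒LS⇒SoYS⇒LSoYS⇒SoYSoYS⇒ooYSoYS⇒ooaSoYS⇒ooaooYS⇒ooaooaS⇒ooaooaY⇒ooaooaLjo⇒ooaooaooajo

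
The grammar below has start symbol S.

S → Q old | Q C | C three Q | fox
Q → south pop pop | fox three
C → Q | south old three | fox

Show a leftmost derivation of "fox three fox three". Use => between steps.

S => Q C   [S → Q C]
Q C => fox three C   [Q → fox three]
fox three C => fox three Q   [C → Q]
fox three Q => fox three fox three   [Q → fox three]

S => Q C => fox three C => fox three Q => fox three fox three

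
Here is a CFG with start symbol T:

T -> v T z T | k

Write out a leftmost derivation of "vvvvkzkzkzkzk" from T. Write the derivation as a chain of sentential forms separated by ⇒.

T ⇒ vTzT   [T -> v T z T]
vTzT ⇒ vvTzTzT   [T -> v T z T]
vvTzTzT ⇒ vvvTzTzTzT   [T -> v T z T]
vvvTzTzTzT ⇒ vvvvTzTzTzTzT   [T -> v T z T]
vvvvTzTzTzTzT ⇒ vvvvkzTzTzTzT   [T -> k]
vvvvkzTzTzTzT ⇒ vvvvkzkzTzTzT   [T -> k]
vvvvkzkzTzTzT ⇒ vvvvkzkzkzTzT   [T -> k]
vvvvkzkzkzTzT ⇒ vvvvkzkzkzkzT   [T -> k]
vvvvkzkzkzkzT ⇒ vvvvkzkzkzkzk   [T -> k]

T ⇒ vTzT ⇒ vvTzTzT ⇒ vvvTzTzTzT ⇒ vvvvTzTzTzTzT ⇒ vvvvkzTzTzTzT ⇒ vvvvkzkzTzTzT ⇒ vvvvkzkzkzTzT ⇒ vvvvkzkzkzkzT ⇒ vvvvkzkzkzkzk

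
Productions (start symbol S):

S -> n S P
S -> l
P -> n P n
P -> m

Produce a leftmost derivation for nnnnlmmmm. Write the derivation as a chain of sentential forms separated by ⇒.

S ⇒ nSP ⇒ nnSPP ⇒ nnnSPPP ⇒ nnnnSPPPP ⇒ nnnnlPPPP ⇒ nnnnlmPPP ⇒ nnnnlmmPP ⇒ nnnnlmmmP ⇒ nnnnlmmmm

S ⇒ nSP   [S -> n S P]
nSP ⇒ nnSPP   [S -> n S P]
nnSPP ⇒ nnnSPPP   [S -> n S P]
nnnSPPP ⇒ nnnnSPPPP   [S -> n S P]
nnnnSPPPP ⇒ nnnnlPPPP   [S -> l]
nnnnlPPPP ⇒ nnnnlmPPP   [P -> m]
nnnnlmPPP ⇒ nnnnlmmPP   [P -> m]
nnnnlmmPP ⇒ nnnnlmmmP   [P -> m]
nnnnlmmmP ⇒ nnnnlmmmm   [P -> m]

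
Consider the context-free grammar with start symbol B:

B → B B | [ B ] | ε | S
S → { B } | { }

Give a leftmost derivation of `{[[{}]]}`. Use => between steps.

B=>S=>{B}=>{[B]}=>{[[B]]}=>{[[S]]}=>{[[{B}]]}=>{[[{}]]}

B => S   [B → S]
S => {B}   [S → { B }]
{B} => {[B]}   [B → [ B ]]
{[B]} => {[[B]]}   [B → [ B ]]
{[[B]]} => {[[S]]}   [B → S]
{[[S]]} => {[[{B}]]}   [S → { B }]
{[[{B}]]} => {[[{}]]}   [B → ε]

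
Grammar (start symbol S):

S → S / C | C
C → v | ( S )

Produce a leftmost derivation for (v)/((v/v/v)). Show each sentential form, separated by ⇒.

S⇒S/C⇒C/C⇒(S)/C⇒(C)/C⇒(v)/C⇒(v)/(S)⇒(v)/(C)⇒(v)/((S))⇒(v)/((S/C))⇒(v)/((S/C/C))⇒(v)/((C/C/C))⇒(v)/((v/C/C))⇒(v)/((v/v/C))⇒(v)/((v/v/v))

S ⇒ S/C   [S → S / C]
S/C ⇒ C/C   [S → C]
C/C ⇒ (S)/C   [C → ( S )]
(S)/C ⇒ (C)/C   [S → C]
(C)/C ⇒ (v)/C   [C → v]
(v)/C ⇒ (v)/(S)   [C → ( S )]
(v)/(S) ⇒ (v)/(C)   [S → C]
(v)/(C) ⇒ (v)/((S))   [C → ( S )]
(v)/((S)) ⇒ (v)/((S/C))   [S → S / C]
(v)/((S/C)) ⇒ (v)/((S/C/C))   [S → S / C]
(v)/((S/C/C)) ⇒ (v)/((C/C/C))   [S → C]
(v)/((C/C/C)) ⇒ (v)/((v/C/C))   [C → v]
(v)/((v/C/C)) ⇒ (v)/((v/v/C))   [C → v]
(v)/((v/v/C)) ⇒ (v)/((v/v/v))   [C → v]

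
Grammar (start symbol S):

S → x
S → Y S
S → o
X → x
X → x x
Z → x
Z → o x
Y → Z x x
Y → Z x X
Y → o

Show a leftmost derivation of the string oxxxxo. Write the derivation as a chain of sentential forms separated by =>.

S => YS   [S → Y S]
YS => ZxXS   [Y → Z x X]
ZxXS => oxxXS   [Z → o x]
oxxXS => oxxxxS   [X → x x]
oxxxxS => oxxxxo   [S → o]

S => YS => ZxXS => oxxXS => oxxxxS => oxxxxo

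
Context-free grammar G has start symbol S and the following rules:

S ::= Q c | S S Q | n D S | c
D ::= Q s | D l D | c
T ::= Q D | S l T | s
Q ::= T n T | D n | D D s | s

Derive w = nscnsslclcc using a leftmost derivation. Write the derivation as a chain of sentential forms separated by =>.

S => nDS   [S ::= n D S]
nDS => nDlDS   [D ::= D l D]
nDlDS => nDlDlDS   [D ::= D l D]
nDlDlDS => nQslDlDS   [D ::= Q s]
nQslDlDS => nTnTslDlDS   [Q ::= T n T]
nTnTslDlDS => nQDnTslDlDS   [T ::= Q D]
nQDnTslDlDS => nsDnTslDlDS   [Q ::= s]
nsDnTslDlDS => nscnTslDlDS   [D ::= c]
nscnTslDlDS => nscnsslDlDS   [T ::= s]
nscnsslDlDS => nscnsslclDS   [D ::= c]
nscnsslclDS => nscnsslclcS   [D ::= c]
nscnsslclcS => nscnsslclcc   [S ::= c]

S => nDS => nDlDS => nDlDlDS => nQslDlDS => nTnTslDlDS => nQDnTslDlDS => nsDnTslDlDS => nscnTslDlDS => nscnsslDlDS => nscnsslclDS => nscnsslclcS => nscnsslclcc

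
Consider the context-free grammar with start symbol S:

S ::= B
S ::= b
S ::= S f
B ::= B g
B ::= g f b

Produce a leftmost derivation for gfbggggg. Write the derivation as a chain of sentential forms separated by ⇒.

S ⇒ B ⇒ Bg ⇒ Bgg ⇒ Bggg ⇒ Bgggg ⇒ Bggggg ⇒ gfbggggg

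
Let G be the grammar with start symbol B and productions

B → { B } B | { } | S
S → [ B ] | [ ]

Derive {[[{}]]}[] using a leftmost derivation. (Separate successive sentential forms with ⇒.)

B ⇒ {B}B   [B → { B } B]
{B}B ⇒ {S}B   [B → S]
{S}B ⇒ {[B]}B   [S → [ B ]]
{[B]}B ⇒ {[S]}B   [B → S]
{[S]}B ⇒ {[[B]]}B   [S → [ B ]]
{[[B]]}B ⇒ {[[{}]]}B   [B → { }]
{[[{}]]}B ⇒ {[[{}]]}S   [B → S]
{[[{}]]}S ⇒ {[[{}]]}[]   [S → [ ]]

B⇒{B}B⇒{S}B⇒{[B]}B⇒{[S]}B⇒{[[B]]}B⇒{[[{}]]}B⇒{[[{}]]}S⇒{[[{}]]}[]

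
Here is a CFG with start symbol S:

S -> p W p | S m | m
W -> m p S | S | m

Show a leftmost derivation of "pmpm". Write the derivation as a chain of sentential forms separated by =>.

S => Sm => pWpm => pSpm => pmpm

S => Sm   [S -> S m]
Sm => pWpm   [S -> p W p]
pWpm => pSpm   [W -> S]
pSpm => pmpm   [S -> m]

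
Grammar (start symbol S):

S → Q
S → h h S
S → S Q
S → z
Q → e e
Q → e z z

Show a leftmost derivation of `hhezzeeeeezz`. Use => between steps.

S => SQ => SQQ => SQQQ => hhSQQQ => hhQQQQ => hhezzQQQ => hhezzeeQQ => hhezzeeeeQ => hhezzeeeeezz

S => SQ   [S → S Q]
SQ => SQQ   [S → S Q]
SQQ => SQQQ   [S → S Q]
SQQQ => hhSQQQ   [S → h h S]
hhSQQQ => hhQQQQ   [S → Q]
hhQQQQ => hhezzQQQ   [Q → e z z]
hhezzQQQ => hhezzeeQQ   [Q → e e]
hhezzeeQQ => hhezzeeeeQ   [Q → e e]
hhezzeeeeQ => hhezzeeeeezz   [Q → e z z]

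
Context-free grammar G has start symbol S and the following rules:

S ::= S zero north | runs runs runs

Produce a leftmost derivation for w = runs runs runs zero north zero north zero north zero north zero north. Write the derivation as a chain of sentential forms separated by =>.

S => S zero north => S zero north zero north => S zero north zero north zero north => S zero north zero north zero north zero north => S zero north zero north zero north zero north zero north => runs runs runs zero north zero north zero north zero north zero north

S => S zero north   [S ::= S zero north]
S zero north => S zero north zero north   [S ::= S zero north]
S zero north zero north => S zero north zero north zero north   [S ::= S zero north]
S zero north zero north zero north => S zero north zero north zero north zero north   [S ::= S zero north]
S zero north zero north zero north zero north => S zero north zero north zero north zero north zero north   [S ::= S zero north]
S zero north zero north zero north zero north zero north => runs runs runs zero north zero north zero north zero north zero north   [S ::= runs runs runs]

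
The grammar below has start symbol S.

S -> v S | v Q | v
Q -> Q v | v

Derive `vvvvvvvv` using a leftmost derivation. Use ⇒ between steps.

S⇒vS⇒vvS⇒vvvQ⇒vvvQv⇒vvvQvv⇒vvvQvvv⇒vvvQvvvv⇒vvvvvvvv

S ⇒ vS   [S -> v S]
vS ⇒ vvS   [S -> v S]
vvS ⇒ vvvQ   [S -> v Q]
vvvQ ⇒ vvvQv   [Q -> Q v]
vvvQv ⇒ vvvQvv   [Q -> Q v]
vvvQvv ⇒ vvvQvvv   [Q -> Q v]
vvvQvvv ⇒ vvvQvvvv   [Q -> Q v]
vvvQvvvv ⇒ vvvvvvvv   [Q -> v]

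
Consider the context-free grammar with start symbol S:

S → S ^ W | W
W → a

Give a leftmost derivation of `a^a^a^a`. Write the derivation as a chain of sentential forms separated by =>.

S => S^W   [S → S ^ W]
S^W => S^W^W   [S → S ^ W]
S^W^W => S^W^W^W   [S → S ^ W]
S^W^W^W => W^W^W^W   [S → W]
W^W^W^W => a^W^W^W   [W → a]
a^W^W^W => a^a^W^W   [W → a]
a^a^W^W => a^a^a^W   [W → a]
a^a^a^W => a^a^a^a   [W → a]

S => S^W => S^W^W => S^W^W^W => W^W^W^W => a^W^W^W => a^a^W^W => a^a^a^W => a^a^a^a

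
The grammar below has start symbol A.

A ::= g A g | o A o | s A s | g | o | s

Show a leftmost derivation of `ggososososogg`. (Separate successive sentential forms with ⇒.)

A⇒gAg⇒ggAgg⇒ggoAogg⇒ggosAsogg⇒ggosoAosogg⇒ggososAsosogg⇒ggososososogg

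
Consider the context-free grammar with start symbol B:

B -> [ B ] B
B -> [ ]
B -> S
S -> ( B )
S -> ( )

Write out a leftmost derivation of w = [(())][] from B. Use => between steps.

B => [B]B   [B -> [ B ] B]
[B]B => [S]B   [B -> S]
[S]B => [(B)]B   [S -> ( B )]
[(B)]B => [(S)]B   [B -> S]
[(S)]B => [(())]B   [S -> ( )]
[(())]B => [(())][]   [B -> [ ]]

B => [B]B => [S]B => [(B)]B => [(S)]B => [(())]B => [(())][]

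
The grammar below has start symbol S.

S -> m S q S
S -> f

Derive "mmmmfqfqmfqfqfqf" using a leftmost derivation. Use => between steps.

S=>mSqS=>mmSqSqS=>mmmSqSqSqS=>mmmmSqSqSqSqS=>mmmmfqSqSqSqS=>mmmmfqfqSqSqS=>mmmmfqfqmSqSqSqS=>mmmmfqfqmfqSqSqS=>mmmmfqfqmfqfqSqS=>mmmmfqfqmfqfqfqS=>mmmmfqfqmfqfqfqf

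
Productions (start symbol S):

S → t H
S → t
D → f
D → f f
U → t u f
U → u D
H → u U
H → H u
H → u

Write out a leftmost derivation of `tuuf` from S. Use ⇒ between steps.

S ⇒ tH   [S → t H]
tH ⇒ tuU   [H → u U]
tuU ⇒ tuuD   [U → u D]
tuuD ⇒ tuuf   [D → f]

S⇒tH⇒tuU⇒tuuD⇒tuuf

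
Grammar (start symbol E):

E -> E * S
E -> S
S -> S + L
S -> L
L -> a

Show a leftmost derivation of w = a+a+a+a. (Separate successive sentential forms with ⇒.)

E ⇒ S   [E -> S]
S ⇒ S+L   [S -> S + L]
S+L ⇒ S+L+L   [S -> S + L]
S+L+L ⇒ S+L+L+L   [S -> S + L]
S+L+L+L ⇒ L+L+L+L   [S -> L]
L+L+L+L ⇒ a+L+L+L   [L -> a]
a+L+L+L ⇒ a+a+L+L   [L -> a]
a+a+L+L ⇒ a+a+a+L   [L -> a]
a+a+a+L ⇒ a+a+a+a   [L -> a]

E⇒S⇒S+L⇒S+L+L⇒S+L+L+L⇒L+L+L+L⇒a+L+L+L⇒a+a+L+L⇒a+a+a+L⇒a+a+a+a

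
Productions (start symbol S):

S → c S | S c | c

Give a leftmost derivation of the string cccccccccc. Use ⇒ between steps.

S ⇒ Sc ⇒ Scc ⇒ Sccc ⇒ cSccc ⇒ cScccc ⇒ cSccccc ⇒ cScccccc ⇒ cSccccccc ⇒ cScccccccc ⇒ cccccccccc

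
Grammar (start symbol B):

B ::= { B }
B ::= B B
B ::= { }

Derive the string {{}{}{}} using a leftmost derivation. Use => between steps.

B => {B}   [B ::= { B }]
{B} => {BB}   [B ::= B B]
{BB} => {BBB}   [B ::= B B]
{BBB} => {{}BB}   [B ::= { }]
{{}BB} => {{}{}B}   [B ::= { }]
{{}{}B} => {{}{}{}}   [B ::= { }]

B=>{B}=>{BB}=>{BBB}=>{{}BB}=>{{}{}B}=>{{}{}{}}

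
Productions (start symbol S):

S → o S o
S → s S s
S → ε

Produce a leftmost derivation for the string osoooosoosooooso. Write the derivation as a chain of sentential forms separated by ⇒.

S⇒oSo⇒osSso⇒osoSoso⇒osooSooso⇒osoooSoooso⇒osooooSooooso⇒osoooosSsooooso⇒osoooosoSosooooso⇒osoooosoosooooso

S ⇒ oSo   [S → o S o]
oSo ⇒ osSso   [S → s S s]
osSso ⇒ osoSoso   [S → o S o]
osoSoso ⇒ osooSooso   [S → o S o]
osooSooso ⇒ osoooSoooso   [S → o S o]
osoooSoooso ⇒ osooooSooooso   [S → o S o]
osooooSooooso ⇒ osoooosSsooooso   [S → s S s]
osoooosSsooooso ⇒ osoooosoSosooooso   [S → o S o]
osoooosoSosooooso ⇒ osoooosoosooooso   [S → ε]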